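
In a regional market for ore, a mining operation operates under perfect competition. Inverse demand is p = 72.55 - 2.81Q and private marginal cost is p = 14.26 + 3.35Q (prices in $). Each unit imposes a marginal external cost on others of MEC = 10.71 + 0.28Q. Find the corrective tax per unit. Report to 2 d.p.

tax = $12.78 per unit

Social marginal cost = private MC + MEC = 24.97 + 3.63Q.
Set SMC = demand: 24.97 + 3.63Q = 72.55 - 2.81Q → Q* = 7.3882.
The Pigouvian tax equals MEC at Q*: 10.71 + 0.28×7.3882 = 12.7787.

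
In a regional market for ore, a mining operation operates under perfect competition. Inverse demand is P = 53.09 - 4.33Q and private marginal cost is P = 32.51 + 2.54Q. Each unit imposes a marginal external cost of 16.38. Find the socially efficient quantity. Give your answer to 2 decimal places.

Social marginal cost = private MC + MEC = 48.89 + 2.54Q.
Set SMC = demand: 48.89 + 2.54Q = 53.09 - 4.33Q → Q* = 0.6114.

Q* = 0.61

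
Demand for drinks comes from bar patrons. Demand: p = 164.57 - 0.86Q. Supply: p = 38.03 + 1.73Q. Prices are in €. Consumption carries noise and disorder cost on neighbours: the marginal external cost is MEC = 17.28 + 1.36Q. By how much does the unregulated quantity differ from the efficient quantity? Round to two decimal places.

Market equilibrium (private): 38.03 + 1.73Q = 164.57 - 0.86Q → Q_m = 48.8571.
Social marginal benefit = demand − MEC = 147.29 - 2.22Q.
Set SMB = MC: 147.29 - 2.22Q = 38.03 + 1.73Q → Q* = 27.6608.
Gap = |48.8571 − 27.6608| = 21.1963.

21.20 units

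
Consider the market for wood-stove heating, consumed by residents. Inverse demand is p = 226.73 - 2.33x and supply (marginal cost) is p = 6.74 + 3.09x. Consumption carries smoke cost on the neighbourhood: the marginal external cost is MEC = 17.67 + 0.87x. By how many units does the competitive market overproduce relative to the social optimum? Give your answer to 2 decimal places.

8.42 units

Market equilibrium (private): 6.74 + 3.09x = 226.73 - 2.33x → x_m = 40.5886.
Social marginal benefit = demand − MEC = 209.06 - 3.20x.
Set SMB = MC: 209.06 - 3.20x = 6.74 + 3.09x → x* = 32.1653.
Gap = |40.5886 − 32.1653| = 8.4233.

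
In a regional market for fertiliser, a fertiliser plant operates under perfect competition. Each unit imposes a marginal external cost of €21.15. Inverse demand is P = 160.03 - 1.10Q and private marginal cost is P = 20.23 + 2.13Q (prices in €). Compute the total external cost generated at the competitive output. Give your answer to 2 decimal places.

Market equilibrium (private): 20.23 + 2.13Q = 160.03 - 1.10Q → Q_m = 43.2817.
Total external cost = MEC × Q_m = 21.15 × 43.2817 = 915.4080.

€915.41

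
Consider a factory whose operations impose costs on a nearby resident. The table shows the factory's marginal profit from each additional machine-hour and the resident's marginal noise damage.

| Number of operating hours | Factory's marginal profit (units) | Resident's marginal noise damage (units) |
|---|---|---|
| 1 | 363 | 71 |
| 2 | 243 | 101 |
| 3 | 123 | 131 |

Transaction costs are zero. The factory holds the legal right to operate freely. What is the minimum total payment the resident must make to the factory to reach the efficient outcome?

Left alone the factory would choose level 3 (marginal profit stays positive).
Efficient level: k* = 2 (marginal profit ≥ marginal noise damage through 2).
The resident must at least cover the factory's forgone profit from cutting 3→2: 123 = 123.

123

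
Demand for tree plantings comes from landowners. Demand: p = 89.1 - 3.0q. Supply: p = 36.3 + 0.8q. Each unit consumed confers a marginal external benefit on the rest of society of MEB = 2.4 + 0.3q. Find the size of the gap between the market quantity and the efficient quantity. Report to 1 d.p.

1.9 units

Market equilibrium (private): 36.3 + 0.8q = 89.1 - 3.0q → q_m = 13.8947.
Social marginal benefit = demand + MEB = 91.5 - 2.7q.
Set SMB = MC: 91.5 - 2.7q = 36.3 + 0.8q → q* = 15.7714.
Gap = |13.8947 − 15.7714| = 1.8767.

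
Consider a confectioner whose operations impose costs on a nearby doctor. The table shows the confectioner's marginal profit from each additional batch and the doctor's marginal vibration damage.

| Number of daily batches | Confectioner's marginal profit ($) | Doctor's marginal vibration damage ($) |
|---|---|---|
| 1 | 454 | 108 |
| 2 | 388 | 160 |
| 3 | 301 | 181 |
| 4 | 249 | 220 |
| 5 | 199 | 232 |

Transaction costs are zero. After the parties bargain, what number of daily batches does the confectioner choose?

4

Bargaining reaches the level where marginal profit last exceeds marginal vibration damage.
That holds through level 4 (249 ≥ 220) but not at 5 (199 < 232).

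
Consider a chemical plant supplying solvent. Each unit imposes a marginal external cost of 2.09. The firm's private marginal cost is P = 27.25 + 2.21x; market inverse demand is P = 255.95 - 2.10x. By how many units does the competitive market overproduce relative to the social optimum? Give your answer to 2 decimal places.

Market equilibrium (private): 27.25 + 2.21x = 255.95 - 2.10x → x_m = 53.0626.
Social marginal cost = private MC + MEC = 29.34 + 2.21x.
Set SMC = demand: 29.34 + 2.21x = 255.95 - 2.10x → x* = 52.5777.
Gap = |53.0626 − 52.5777| = 0.4849.

0.48 units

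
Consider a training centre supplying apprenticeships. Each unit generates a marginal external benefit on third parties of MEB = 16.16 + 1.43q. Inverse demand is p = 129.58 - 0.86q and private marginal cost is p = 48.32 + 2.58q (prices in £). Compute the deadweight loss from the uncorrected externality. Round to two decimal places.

DWL = £620.39

Market equilibrium (private): 48.32 + 2.58q = 129.58 - 0.86q → q_m = 23.6221.
Social marginal cost = private MC − MEB = 32.16 + 1.15q.
Set SMC = demand: 32.16 + 1.15q = 129.58 - 0.86q → q* = 48.4677.
The welfare-loss triangle has base |q_m − q*| and height MEB(q_m) (the vertical gap between SMC and demand is zero at q* and MEB at q_m).
DWL = ½ × 24.8456 × 49.9396 = 620.3897.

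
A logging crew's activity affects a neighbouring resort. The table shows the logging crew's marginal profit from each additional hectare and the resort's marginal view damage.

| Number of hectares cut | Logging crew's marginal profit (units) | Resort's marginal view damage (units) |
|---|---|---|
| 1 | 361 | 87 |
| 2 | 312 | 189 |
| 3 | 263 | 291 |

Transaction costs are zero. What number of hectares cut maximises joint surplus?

2

Bargaining reaches the level where marginal profit last exceeds marginal view damage.
That holds through level 2 (312 ≥ 189) but not at 3 (263 < 291).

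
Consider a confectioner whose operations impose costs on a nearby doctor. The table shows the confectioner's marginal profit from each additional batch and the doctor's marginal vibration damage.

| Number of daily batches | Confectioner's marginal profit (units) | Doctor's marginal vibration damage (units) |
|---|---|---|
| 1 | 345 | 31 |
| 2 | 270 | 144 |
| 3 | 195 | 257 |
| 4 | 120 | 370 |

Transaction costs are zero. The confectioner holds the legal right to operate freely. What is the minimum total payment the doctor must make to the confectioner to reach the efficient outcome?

315

Left alone the confectioner would choose level 4 (marginal profit stays positive).
Efficient level: k* = 2 (marginal profit ≥ marginal vibration damage through 2).
The doctor must at least cover the confectioner's forgone profit from cutting 4→2: 195 + 120 = 315.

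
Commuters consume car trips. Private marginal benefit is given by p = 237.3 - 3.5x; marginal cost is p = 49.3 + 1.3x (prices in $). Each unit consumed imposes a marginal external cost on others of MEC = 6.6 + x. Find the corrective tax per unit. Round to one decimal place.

tax = $37.9 per unit

Social marginal benefit = demand − MEC = 230.7 - 4.5x.
Set SMB = MC: 230.7 - 4.5x = 49.3 + 1.3x → x* = 31.2759.
The Pigouvian tax equals MEC at x*: 6.6 + 1.0×31.2759 = 37.8759.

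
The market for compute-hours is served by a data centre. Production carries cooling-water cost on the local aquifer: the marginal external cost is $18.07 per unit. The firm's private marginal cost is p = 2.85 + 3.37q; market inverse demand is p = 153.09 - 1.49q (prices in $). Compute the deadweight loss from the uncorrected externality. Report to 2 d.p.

Market equilibrium (private): 2.85 + 3.37q = 153.09 - 1.49q → q_m = 30.9136.
Social marginal cost = private MC + MEC = 20.92 + 3.37q.
Set SMC = demand: 20.92 + 3.37q = 153.09 - 1.49q → q* = 27.1955.
The loss is the area between SMC and demand from q* to q_m; with linear curves that's a triangle of height MEC(q_m).
DWL = ½ × 3.7181 × 18.0700 = 33.5930.

DWL = $33.59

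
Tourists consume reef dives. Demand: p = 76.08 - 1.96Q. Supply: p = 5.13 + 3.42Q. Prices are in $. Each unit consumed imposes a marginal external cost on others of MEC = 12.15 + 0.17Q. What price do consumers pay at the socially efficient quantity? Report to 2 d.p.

P = $55.31

Social marginal benefit = demand − MEC = 63.93 - 2.13Q.
Set SMB = MC: 63.93 - 2.13Q = 5.13 + 3.42Q → Q* = 10.5946.
Consumer price on the demand curve at Q*: 76.08 − 1.96×10.5946 = 55.3146.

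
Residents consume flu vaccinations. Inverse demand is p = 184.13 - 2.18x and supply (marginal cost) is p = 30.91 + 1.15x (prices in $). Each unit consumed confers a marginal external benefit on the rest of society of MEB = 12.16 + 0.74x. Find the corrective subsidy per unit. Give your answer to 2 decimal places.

subsidy = $59.41 per unit

Social marginal benefit = demand + MEB = 196.29 - 1.44x.
Set SMB = MC: 196.29 - 1.44x = 30.91 + 1.15x → x* = 63.8533.
The Pigouvian subsidy equals MEB at x*: 12.16 + 0.74×63.8533 = 59.4114.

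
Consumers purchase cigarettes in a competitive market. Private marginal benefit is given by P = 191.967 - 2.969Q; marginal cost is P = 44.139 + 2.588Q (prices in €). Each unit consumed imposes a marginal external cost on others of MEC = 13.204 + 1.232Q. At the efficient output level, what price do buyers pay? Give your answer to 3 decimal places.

Social marginal benefit = demand − MEC = 178.763 - 4.201Q.
Set SMB = MC: 178.763 - 4.201Q = 44.139 + 2.588Q → Q* = 19.8297.
Consumer price on the demand curve at Q*: 191.967 − 2.969×19.8297 = 133.0926.

P = €133.093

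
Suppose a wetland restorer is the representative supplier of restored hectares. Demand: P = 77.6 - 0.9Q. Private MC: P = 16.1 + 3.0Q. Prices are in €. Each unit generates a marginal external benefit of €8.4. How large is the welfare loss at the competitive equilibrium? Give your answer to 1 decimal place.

Market equilibrium (private): 16.1 + 3.0Q = 77.6 - 0.9Q → Q_m = 15.7692.
Social marginal cost = private MC − MEB = 7.7 + 3.0Q.
Set SMC = demand: 7.7 + 3.0Q = 77.6 - 0.9Q → Q* = 17.9231.
Between Q* and Q_m the wedge demand − SMC runs linearly from 0 to MEB(Q_m), so the loss is a triangle.
DWL = ½ × 2.1539 × 8.4000 = 9.0464.

DWL = €9.0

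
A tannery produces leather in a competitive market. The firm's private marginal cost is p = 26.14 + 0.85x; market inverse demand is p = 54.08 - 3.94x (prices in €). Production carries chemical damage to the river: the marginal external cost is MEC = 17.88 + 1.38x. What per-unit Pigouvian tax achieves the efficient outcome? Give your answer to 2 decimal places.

tax = €20.13 per unit

Social marginal cost = private MC + MEC = 44.02 + 2.23x.
Set SMC = demand: 44.02 + 2.23x = 54.08 - 3.94x → x* = 1.6305.
The Pigouvian tax equals MEC at x*: 17.88 + 1.38×1.6305 = 20.1301.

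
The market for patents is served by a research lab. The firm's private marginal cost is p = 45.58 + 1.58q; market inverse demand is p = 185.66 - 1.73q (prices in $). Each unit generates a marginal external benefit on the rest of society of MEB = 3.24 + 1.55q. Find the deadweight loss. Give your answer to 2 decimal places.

Market equilibrium (private): 45.58 + 1.58q = 185.66 - 1.73q → q_m = 42.3202.
Social marginal cost = private MC − MEB = 42.34 + 0.03q.
Set SMC = demand: 42.34 + 0.03q = 185.66 - 1.73q → q* = 81.4318.
Between q* and q_m the wedge demand − SMC runs linearly from 0 to MEB(q_m), so the loss is a triangle.
DWL = ½ × 39.1116 × 68.8364 = 1346.1509.

DWL = $1346.15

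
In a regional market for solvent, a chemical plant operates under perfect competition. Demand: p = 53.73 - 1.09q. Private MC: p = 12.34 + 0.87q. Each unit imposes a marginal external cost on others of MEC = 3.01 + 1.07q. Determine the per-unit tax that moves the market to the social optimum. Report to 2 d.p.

tax = 16.56 per unit

Social marginal cost = private MC + MEC = 15.35 + 1.94q.
Set SMC = demand: 15.35 + 1.94q = 53.73 - 1.09q → q* = 12.6667.
The Pigouvian tax equals MEC at q*: 3.01 + 1.07×12.6667 = 16.5634.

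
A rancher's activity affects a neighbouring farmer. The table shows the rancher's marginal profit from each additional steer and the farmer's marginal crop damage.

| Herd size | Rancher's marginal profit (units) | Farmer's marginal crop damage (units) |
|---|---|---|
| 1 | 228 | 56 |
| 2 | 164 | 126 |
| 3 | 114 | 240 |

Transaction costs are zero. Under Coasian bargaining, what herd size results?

2

Bargaining reaches the level where marginal profit last exceeds marginal crop damage.
That holds through level 2 (164 ≥ 126) but not at 3 (114 < 240).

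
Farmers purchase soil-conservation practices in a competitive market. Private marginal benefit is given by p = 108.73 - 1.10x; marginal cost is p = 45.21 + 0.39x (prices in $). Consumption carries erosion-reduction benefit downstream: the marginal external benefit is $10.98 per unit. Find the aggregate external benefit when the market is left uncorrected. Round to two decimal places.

Market equilibrium (private): 45.21 + 0.39x = 108.73 - 1.10x → x_m = 42.6309.
Total external benefit = MEB × x_m = 10.98 × 42.6309 = 468.0873.

$468.09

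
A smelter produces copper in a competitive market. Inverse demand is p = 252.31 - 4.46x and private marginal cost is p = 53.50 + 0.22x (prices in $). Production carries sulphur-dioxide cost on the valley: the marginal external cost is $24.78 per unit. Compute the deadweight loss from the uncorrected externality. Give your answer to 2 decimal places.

DWL = $65.60

Market equilibrium (private): 53.50 + 0.22x = 252.31 - 4.46x → x_m = 42.4808.
Social marginal cost = private MC + MEC = 78.28 + 0.22x.
Set SMC = demand: 78.28 + 0.22x = 252.31 - 4.46x → x* = 37.1859.
Between x* and x_m the wedge SMC − demand runs linearly from 0 to MEC(x_m), so the loss is a triangle.
DWL = ½ × 5.2949 × 24.7800 = 65.6038.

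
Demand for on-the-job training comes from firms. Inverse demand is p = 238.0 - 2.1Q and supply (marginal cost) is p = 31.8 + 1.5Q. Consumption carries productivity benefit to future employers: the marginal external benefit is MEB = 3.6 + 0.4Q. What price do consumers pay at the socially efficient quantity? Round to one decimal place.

P = 100.3

Social marginal benefit = demand + MEB = 241.6 - 1.7Q.
Set SMB = MC: 241.6 - 1.7Q = 31.8 + 1.5Q → Q* = 65.5625.
Consumer price on the demand curve at Q*: 238.0 − 2.1×65.5625 = 100.3188.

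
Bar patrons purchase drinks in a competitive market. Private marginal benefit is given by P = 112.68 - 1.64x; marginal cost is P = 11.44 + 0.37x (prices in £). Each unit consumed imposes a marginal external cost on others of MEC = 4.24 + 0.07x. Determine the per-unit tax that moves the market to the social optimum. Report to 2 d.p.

Social marginal benefit = demand − MEC = 108.44 - 1.71x.
Set SMB = MC: 108.44 - 1.71x = 11.44 + 0.37x → x* = 46.6346.
The Pigouvian tax equals MEC at x*: 4.24 + 0.07×46.6346 = 7.5044.

tax = £7.50 per unit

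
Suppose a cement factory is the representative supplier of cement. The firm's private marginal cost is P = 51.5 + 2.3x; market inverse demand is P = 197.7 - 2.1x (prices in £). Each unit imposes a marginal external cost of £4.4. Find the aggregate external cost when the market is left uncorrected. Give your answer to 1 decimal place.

£146.2

Market equilibrium (private): 51.5 + 2.3x = 197.7 - 2.1x → x_m = 33.2273.
Total external cost = MEC × x_m = 4.4 × 33.2273 = 146.2001.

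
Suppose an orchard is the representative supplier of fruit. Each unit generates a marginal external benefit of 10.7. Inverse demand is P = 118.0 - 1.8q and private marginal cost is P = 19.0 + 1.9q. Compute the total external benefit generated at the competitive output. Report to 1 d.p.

Market equilibrium (private): 19.0 + 1.9q = 118.0 - 1.8q → q_m = 26.7568.
Total external benefit = MEB × q_m = 10.7 × 26.7568 = 286.2978.

286.3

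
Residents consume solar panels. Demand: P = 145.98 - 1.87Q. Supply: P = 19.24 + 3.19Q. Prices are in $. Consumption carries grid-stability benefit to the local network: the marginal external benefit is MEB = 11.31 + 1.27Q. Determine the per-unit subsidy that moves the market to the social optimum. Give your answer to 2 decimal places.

subsidy = $57.57 per unit

Social marginal benefit = demand + MEB = 157.29 - 0.60Q.
Set SMB = MC: 157.29 - 0.60Q = 19.24 + 3.19Q → Q* = 36.4248.
The Pigouvian subsidy equals MEB at Q*: 11.31 + 1.27×36.4248 = 57.5695.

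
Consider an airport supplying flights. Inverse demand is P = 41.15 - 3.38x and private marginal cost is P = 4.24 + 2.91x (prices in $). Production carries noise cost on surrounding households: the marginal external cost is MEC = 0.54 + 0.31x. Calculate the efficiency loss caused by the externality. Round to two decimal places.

Market equilibrium (private): 4.24 + 2.91x = 41.15 - 3.38x → x_m = 5.8680.
Social marginal cost = private MC + MEC = 4.78 + 3.22x.
Set SMC = demand: 4.78 + 3.22x = 41.15 - 3.38x → x* = 5.5106.
The welfare-loss triangle has base |x_m − x*| and height MEC(x_m) (the vertical gap between SMC and demand is zero at x* and MEC at x_m).
DWL = ½ × 0.3574 × 2.3591 = 0.4216.

DWL = $0.42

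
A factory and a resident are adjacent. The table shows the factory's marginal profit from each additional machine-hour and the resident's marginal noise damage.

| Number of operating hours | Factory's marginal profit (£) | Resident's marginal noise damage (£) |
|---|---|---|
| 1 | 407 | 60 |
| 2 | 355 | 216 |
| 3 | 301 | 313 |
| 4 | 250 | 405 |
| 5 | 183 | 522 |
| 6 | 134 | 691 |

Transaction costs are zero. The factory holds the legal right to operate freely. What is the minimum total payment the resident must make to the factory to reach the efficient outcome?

£868

Left alone the factory would choose level 6 (marginal profit stays positive).
Efficient level: k* = 2 (marginal profit ≥ marginal noise damage through 2).
The resident must at least cover the factory's forgone profit from cutting 6→2: 301 + 250 + 183 + 134 = 868.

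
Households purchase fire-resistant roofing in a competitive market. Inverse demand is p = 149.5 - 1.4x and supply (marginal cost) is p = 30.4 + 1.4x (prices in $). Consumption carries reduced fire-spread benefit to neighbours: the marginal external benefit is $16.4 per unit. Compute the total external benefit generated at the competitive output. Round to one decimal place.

$697.6

Market equilibrium (private): 30.4 + 1.4x = 149.5 - 1.4x → x_m = 42.5357.
Total external benefit = MEB × x_m = 16.4 × 42.5357 = 697.5855.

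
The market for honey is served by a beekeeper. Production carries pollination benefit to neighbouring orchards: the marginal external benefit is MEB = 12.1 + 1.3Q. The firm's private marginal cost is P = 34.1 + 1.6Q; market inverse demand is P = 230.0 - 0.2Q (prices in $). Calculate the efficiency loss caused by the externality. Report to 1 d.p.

DWL = $23587.8

Market equilibrium (private): 34.1 + 1.6Q = 230.0 - 0.2Q → Q_m = 108.8333.
Social marginal cost = private MC − MEB = 22.0 + 0.3Q.
Set SMC = demand: 22.0 + 0.3Q = 230.0 - 0.2Q → Q* = 416.0000.
Between Q* and Q_m the wedge demand − SMC runs linearly from 0 to MEB(Q_m), so the loss is a triangle.
DWL = ½ × 307.1667 × 153.5833 = 23587.8377.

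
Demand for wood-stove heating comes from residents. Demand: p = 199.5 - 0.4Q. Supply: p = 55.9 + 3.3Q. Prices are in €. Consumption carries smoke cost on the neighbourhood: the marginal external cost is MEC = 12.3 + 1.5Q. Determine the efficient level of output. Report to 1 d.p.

Social marginal benefit = demand − MEC = 187.2 - 1.9Q.
Set SMB = MC: 187.2 - 1.9Q = 55.9 + 3.3Q → Q* = 25.2500.

Q* = 25.3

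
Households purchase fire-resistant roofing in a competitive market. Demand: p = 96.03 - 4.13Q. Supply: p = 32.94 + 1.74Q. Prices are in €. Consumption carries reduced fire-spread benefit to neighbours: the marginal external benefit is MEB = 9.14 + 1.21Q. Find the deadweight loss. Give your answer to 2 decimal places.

DWL = €52.62

Market equilibrium (private): 32.94 + 1.74Q = 96.03 - 4.13Q → Q_m = 10.7479.
Social marginal benefit = demand + MEB = 105.17 - 2.92Q.
Set SMB = MC: 105.17 - 2.92Q = 32.94 + 1.74Q → Q* = 15.5000.
Between Q* and Q_m the wedge SMB − MC runs linearly from 0 to MEB(Q_m), so the loss is a triangle.
DWL = ½ × 4.7521 × 22.1449 = 52.6174.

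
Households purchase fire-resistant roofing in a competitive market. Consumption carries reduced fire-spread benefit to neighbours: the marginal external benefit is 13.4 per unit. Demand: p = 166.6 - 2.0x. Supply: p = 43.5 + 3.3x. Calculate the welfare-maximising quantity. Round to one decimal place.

x* = 25.8

Social marginal benefit = demand + MEB = 180.0 - 2.0x.
Set SMB = MC: 180.0 - 2.0x = 43.5 + 3.3x → x* = 25.7547.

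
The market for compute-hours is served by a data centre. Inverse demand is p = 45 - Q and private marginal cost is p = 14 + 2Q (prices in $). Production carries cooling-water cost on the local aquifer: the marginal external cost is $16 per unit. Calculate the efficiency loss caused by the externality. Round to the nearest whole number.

Market equilibrium (private): 14 + 2Q = 45 - Q → Q_m = 10.3333.
Social marginal cost = private MC + MEC = 30 + 2Q.
Set SMC = demand: 30 + 2Q = 45 - Q → Q* = 5.0000.
Between Q* and Q_m the wedge SMC − demand runs linearly from 0 to MEC(Q_m), so the loss is a triangle.
DWL = ½ × 5.3333 × 16.0000 = 42.6664.

DWL = $43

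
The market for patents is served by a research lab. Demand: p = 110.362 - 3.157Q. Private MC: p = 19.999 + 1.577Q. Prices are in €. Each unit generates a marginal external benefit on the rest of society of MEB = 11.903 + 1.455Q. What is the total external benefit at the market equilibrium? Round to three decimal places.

€492.274

Market equilibrium (private): 19.999 + 1.577Q = 110.362 - 3.157Q → Q_m = 19.0881.
Total external benefit = ∫₀^{Q_m} (11.903 + 1.455Q) dQ = 11.903×19.0881 + ½×1.455×19.0881² = 492.2743.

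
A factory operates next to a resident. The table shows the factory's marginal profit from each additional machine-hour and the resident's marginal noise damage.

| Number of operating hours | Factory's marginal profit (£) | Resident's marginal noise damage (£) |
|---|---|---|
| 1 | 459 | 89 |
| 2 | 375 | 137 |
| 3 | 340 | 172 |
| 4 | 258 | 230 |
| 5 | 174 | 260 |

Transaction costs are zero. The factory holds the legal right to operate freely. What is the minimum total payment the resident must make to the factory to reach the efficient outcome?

£174

Left alone the factory would choose level 5 (marginal profit stays positive).
Efficient level: k* = 4 (marginal profit ≥ marginal noise damage through 4).
The resident must at least cover the factory's forgone profit from cutting 5→4: 174 = 174.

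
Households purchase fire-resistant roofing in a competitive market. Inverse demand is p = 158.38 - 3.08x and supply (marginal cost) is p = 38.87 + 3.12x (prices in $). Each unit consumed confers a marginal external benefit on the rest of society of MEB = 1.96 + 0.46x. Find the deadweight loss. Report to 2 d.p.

DWL = $10.21

Market equilibrium (private): 38.87 + 3.12x = 158.38 - 3.08x → x_m = 19.2758.
Social marginal benefit = demand + MEB = 160.34 - 2.62x.
Set SMB = MC: 160.34 - 2.62x = 38.87 + 3.12x → x* = 21.1620.
The welfare-loss triangle has base |x_m − x*| and height MEB(x_m) (the vertical gap between SMB and MC is zero at x* and MEB at x_m).
DWL = ½ × 1.8862 × 10.8269 = 10.2108.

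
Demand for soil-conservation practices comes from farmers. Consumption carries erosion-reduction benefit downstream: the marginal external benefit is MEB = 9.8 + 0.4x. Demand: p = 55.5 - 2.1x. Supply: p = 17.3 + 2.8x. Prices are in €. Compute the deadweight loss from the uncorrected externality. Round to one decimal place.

Market equilibrium (private): 17.3 + 2.8x = 55.5 - 2.1x → x_m = 7.7959.
Social marginal benefit = demand + MEB = 65.3 - 1.7x.
Set SMB = MC: 65.3 - 1.7x = 17.3 + 2.8x → x* = 10.6667.
Between x* and x_m the wedge SMB − MC runs linearly from 0 to MEB(x_m), so the loss is a triangle.
DWL = ½ × 2.8708 × 12.9184 = 18.5431.

DWL = €18.5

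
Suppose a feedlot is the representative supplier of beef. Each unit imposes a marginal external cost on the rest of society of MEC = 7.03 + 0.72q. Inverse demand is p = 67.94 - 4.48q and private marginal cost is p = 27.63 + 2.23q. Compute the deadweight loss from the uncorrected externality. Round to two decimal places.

DWL = 8.68

Market equilibrium (private): 27.63 + 2.23q = 67.94 - 4.48q → q_m = 6.0075.
Social marginal cost = private MC + MEC = 34.66 + 2.95q.
Set SMC = demand: 34.66 + 2.95q = 67.94 - 4.48q → q* = 4.4791.
The welfare-loss triangle has base |q_m − q*| and height MEC(q_m) (the vertical gap between SMC and demand is zero at q* and MEC at q_m).
DWL = ½ × 1.5284 × 11.3554 = 8.6778.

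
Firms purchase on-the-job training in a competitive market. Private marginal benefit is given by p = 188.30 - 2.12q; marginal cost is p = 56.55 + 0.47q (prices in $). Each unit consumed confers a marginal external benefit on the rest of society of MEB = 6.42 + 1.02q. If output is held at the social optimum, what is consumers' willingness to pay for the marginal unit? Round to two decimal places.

P = $1.73

Social marginal benefit = demand + MEB = 194.72 - 1.10q.
Set SMB = MC: 194.72 - 1.10q = 56.55 + 0.47q → q* = 88.0064.
Consumer price on the demand curve at q*: 188.30 − 2.12×88.0064 = 1.7264.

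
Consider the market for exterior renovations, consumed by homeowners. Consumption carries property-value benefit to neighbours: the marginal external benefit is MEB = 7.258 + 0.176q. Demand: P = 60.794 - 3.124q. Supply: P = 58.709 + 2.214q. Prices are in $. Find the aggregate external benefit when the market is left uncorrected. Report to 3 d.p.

$2.848

Market equilibrium (private): 58.709 + 2.214q = 60.794 - 3.124q → q_m = 0.3906.
Total external benefit = ∫₀^{q_m} (7.258 + 0.176q) dq = 7.258×0.3906 + ½×0.176×0.3906² = 2.8484.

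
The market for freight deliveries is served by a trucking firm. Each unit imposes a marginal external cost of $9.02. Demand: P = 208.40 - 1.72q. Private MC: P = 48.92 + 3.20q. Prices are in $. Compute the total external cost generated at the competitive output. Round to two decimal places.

Market equilibrium (private): 48.92 + 3.20q = 208.40 - 1.72q → q_m = 32.4146.
Total external cost = MEC × q_m = 9.02 × 32.4146 = 292.3797.

$292.38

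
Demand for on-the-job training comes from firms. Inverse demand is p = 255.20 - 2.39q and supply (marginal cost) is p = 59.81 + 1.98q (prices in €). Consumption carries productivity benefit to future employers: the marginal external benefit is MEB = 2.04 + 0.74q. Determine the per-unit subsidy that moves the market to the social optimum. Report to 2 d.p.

Social marginal benefit = demand + MEB = 257.24 - 1.65q.
Set SMB = MC: 257.24 - 1.65q = 59.81 + 1.98q → q* = 54.3884.
The Pigouvian subsidy equals MEB at q*: 2.04 + 0.74×54.3884 = 42.2874.

subsidy = €42.29 per unit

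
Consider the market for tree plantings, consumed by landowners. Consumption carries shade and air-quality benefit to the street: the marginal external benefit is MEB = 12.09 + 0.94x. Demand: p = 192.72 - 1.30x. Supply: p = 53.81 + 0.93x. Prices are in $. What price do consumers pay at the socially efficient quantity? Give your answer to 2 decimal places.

P = $40.55

Social marginal benefit = demand + MEB = 204.81 - 0.36x.
Set SMB = MC: 204.81 - 0.36x = 53.81 + 0.93x → x* = 117.0543.
Consumer price on the demand curve at x*: 192.72 − 1.30×117.0543 = 40.5494.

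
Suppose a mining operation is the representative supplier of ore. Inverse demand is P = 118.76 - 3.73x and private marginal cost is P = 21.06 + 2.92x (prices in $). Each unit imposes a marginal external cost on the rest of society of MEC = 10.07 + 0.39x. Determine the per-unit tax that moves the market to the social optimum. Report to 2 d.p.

Social marginal cost = private MC + MEC = 31.13 + 3.31x.
Set SMC = demand: 31.13 + 3.31x = 118.76 - 3.73x → x* = 12.4474.
The Pigouvian tax equals MEC at x*: 10.07 + 0.39×12.4474 = 14.9245.

tax = $14.92 per unit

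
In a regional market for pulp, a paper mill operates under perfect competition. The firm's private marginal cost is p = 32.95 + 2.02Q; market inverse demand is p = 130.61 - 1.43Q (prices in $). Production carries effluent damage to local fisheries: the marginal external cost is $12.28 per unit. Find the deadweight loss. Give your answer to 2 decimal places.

Market equilibrium (private): 32.95 + 2.02Q = 130.61 - 1.43Q → Q_m = 28.3072.
Social marginal cost = private MC + MEC = 45.23 + 2.02Q.
Set SMC = demand: 45.23 + 2.02Q = 130.61 - 1.43Q → Q* = 24.7478.
Height of the DWL triangle at Q_m is SMC(Q_m) − demand(Q_m) = MEC(Q_m) = 12.2800.
DWL = ½ × 3.5594 × 12.2800 = 21.8547.

DWL = $21.85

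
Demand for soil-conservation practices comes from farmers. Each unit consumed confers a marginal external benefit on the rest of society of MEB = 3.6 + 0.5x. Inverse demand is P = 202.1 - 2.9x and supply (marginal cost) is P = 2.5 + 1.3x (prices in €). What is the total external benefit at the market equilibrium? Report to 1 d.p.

Market equilibrium (private): 2.5 + 1.3x = 202.1 - 2.9x → x_m = 47.5238.
Total external benefit = ∫₀^{x_m} (3.6 + 0.5x) dx = 3.6×47.5238 + ½×0.5×47.5238² = 735.7136.

€735.7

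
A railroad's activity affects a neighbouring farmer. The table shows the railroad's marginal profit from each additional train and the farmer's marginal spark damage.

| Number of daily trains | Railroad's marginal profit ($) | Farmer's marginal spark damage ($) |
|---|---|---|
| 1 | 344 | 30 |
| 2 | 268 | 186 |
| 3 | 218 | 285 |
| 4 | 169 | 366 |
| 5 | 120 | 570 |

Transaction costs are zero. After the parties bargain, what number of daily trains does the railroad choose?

Bargaining reaches the level where marginal profit last exceeds marginal spark damage.
That holds through level 2 (268 ≥ 186) but not at 3 (218 < 285).

2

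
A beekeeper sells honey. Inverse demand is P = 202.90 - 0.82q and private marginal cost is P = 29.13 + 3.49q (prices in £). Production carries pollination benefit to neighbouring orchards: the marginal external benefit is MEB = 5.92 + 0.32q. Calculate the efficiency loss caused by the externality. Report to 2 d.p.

DWL = £44.39

Market equilibrium (private): 29.13 + 3.49q = 202.90 - 0.82q → q_m = 40.3179.
Social marginal cost = private MC − MEB = 23.21 + 3.17q.
Set SMC = demand: 23.21 + 3.17q = 202.90 - 0.82q → q* = 45.0351.
Height of the DWL triangle at q_m is demand(q_m) − SMC(q_m) = MEB(q_m) = 18.8217.
DWL = ½ × 4.7172 × 18.8217 = 44.3929.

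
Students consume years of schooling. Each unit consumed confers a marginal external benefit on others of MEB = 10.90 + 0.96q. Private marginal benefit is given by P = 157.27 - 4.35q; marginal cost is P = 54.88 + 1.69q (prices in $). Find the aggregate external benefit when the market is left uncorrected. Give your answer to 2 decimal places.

Market equilibrium (private): 54.88 + 1.69q = 157.27 - 4.35q → q_m = 16.9520.
Total external benefit = ∫₀^{q_m} (10.90 + 0.96q) dq = 10.90×16.9520 + ½×0.96×16.9520² = 322.7145.

$322.71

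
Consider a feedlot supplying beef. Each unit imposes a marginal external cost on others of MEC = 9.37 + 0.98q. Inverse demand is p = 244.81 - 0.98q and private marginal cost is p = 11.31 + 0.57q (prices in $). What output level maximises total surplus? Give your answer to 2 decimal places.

Social marginal cost = private MC + MEC = 20.68 + 1.55q.
Set SMC = demand: 20.68 + 1.55q = 244.81 - 0.98q → q* = 88.5889.

q* = 88.59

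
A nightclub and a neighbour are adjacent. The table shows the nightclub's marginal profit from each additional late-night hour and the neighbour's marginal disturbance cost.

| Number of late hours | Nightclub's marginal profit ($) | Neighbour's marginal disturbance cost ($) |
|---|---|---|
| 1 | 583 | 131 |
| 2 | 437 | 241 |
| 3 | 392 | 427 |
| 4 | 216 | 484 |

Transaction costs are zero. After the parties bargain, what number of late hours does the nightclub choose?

2

Bargaining reaches the level where marginal profit last exceeds marginal disturbance cost.
That holds through level 2 (437 ≥ 241) but not at 3 (392 < 427).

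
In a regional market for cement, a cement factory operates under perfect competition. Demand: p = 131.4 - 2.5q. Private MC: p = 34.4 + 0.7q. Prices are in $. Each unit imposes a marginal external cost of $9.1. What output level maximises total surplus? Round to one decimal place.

Social marginal cost = private MC + MEC = 43.5 + 0.7q.
Set SMC = demand: 43.5 + 0.7q = 131.4 - 2.5q → q* = 27.4688.

q* = 27.5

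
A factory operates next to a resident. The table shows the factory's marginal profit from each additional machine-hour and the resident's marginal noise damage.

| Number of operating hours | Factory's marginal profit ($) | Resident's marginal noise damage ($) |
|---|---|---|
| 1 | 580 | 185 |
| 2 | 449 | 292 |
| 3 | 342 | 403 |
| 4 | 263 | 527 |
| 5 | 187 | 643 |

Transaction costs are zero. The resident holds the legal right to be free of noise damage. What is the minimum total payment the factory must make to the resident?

$477

Efficient level: marginal profit ≥ marginal noise damage through level 2, so k* = 2.
With the resident holding the right, the factory must at least compensate total damage at k*: 185 + 292 = 477.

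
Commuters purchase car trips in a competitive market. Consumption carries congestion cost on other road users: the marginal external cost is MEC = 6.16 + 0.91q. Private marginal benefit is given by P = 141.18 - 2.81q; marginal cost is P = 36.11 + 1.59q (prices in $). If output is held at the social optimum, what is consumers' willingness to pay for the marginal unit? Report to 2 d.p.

Social marginal benefit = demand − MEC = 135.02 - 3.72q.
Set SMB = MC: 135.02 - 3.72q = 36.11 + 1.59q → q* = 18.6271.
Consumer price on the demand curve at q*: 141.18 − 2.81×18.6271 = 88.8378.

P = $88.84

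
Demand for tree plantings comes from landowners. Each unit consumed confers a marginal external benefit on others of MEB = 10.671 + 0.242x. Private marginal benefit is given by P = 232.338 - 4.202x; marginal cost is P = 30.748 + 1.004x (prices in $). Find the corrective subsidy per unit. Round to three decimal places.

subsidy = $21.019 per unit

Social marginal benefit = demand + MEB = 243.009 - 3.960x.
Set SMB = MC: 243.009 - 3.960x = 30.748 + 1.004x → x* = 42.7601.
The Pigouvian subsidy equals MEB at x*: 10.671 + 0.242×42.7601 = 21.0189.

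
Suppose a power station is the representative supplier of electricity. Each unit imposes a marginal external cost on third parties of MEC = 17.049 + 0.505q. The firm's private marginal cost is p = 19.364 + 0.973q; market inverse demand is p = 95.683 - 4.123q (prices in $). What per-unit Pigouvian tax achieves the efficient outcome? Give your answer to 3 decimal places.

Social marginal cost = private MC + MEC = 36.413 + 1.478q.
Set SMC = demand: 36.413 + 1.478q = 95.683 - 4.123q → q* = 10.5820.
The Pigouvian tax equals MEC at q*: 17.049 + 0.505×10.5820 = 22.3929.

tax = $22.393 per unit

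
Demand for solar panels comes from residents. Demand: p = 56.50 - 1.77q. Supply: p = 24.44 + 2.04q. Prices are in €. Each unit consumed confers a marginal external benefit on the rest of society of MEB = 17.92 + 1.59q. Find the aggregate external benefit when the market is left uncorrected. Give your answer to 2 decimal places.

Market equilibrium (private): 24.44 + 2.04q = 56.50 - 1.77q → q_m = 8.4147.
Total external benefit = ∫₀^{q_m} (17.92 + 1.59q) dq = 17.92×8.4147 + ½×1.59×8.4147² = 207.0831.

€207.08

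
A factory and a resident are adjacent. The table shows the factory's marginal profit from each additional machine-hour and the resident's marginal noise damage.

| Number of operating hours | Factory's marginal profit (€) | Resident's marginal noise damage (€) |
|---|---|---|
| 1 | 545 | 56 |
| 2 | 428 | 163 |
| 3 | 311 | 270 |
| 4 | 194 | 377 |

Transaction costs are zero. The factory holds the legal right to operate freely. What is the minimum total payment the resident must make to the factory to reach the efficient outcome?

€194

Left alone the factory would choose level 4 (marginal profit stays positive).
Efficient level: k* = 3 (marginal profit ≥ marginal noise damage through 3).
The resident must at least cover the factory's forgone profit from cutting 4→3: 194 = 194.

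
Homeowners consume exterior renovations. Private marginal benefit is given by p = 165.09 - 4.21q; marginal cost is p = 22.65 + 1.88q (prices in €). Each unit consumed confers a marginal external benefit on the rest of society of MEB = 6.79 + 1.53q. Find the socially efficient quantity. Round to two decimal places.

Social marginal benefit = demand + MEB = 171.88 - 2.68q.
Set SMB = MC: 171.88 - 2.68q = 22.65 + 1.88q → q* = 32.7259.

q* = 32.73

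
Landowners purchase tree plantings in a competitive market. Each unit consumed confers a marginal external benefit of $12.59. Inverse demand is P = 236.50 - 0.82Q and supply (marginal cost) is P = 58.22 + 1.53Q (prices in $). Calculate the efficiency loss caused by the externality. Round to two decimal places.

DWL = $33.73

Market equilibrium (private): 58.22 + 1.53Q = 236.50 - 0.82Q → Q_m = 75.8638.
Social marginal benefit = demand + MEB = 249.09 - 0.82Q.
Set SMB = MC: 249.09 - 0.82Q = 58.22 + 1.53Q → Q* = 81.2213.
Between Q* and Q_m the wedge SMB − MC runs linearly from 0 to MEB(Q_m), so the loss is a triangle.
DWL = ½ × 5.3575 × 12.5900 = 33.7255.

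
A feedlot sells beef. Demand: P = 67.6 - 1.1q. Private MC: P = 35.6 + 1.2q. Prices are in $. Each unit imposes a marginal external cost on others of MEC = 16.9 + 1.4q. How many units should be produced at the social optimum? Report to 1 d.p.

Social marginal cost = private MC + MEC = 52.5 + 2.6q.
Set SMC = demand: 52.5 + 2.6q = 67.6 - 1.1q → q* = 4.0811.

q* = 4.1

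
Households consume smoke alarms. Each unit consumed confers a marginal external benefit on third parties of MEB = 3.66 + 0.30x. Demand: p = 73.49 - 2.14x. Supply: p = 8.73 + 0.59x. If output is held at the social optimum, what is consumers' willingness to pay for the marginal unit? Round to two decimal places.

Social marginal benefit = demand + MEB = 77.15 - 1.84x.
Set SMB = MC: 77.15 - 1.84x = 8.73 + 0.59x → x* = 28.1564.
Consumer price on the demand curve at x*: 73.49 − 2.14×28.1564 = 13.2353.

P = 13.24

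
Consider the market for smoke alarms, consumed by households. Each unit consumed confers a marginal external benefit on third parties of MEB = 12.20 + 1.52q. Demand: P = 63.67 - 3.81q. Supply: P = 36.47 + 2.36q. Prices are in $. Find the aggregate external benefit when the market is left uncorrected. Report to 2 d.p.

Market equilibrium (private): 36.47 + 2.36q = 63.67 - 3.81q → q_m = 4.4084.
Total external benefit = ∫₀^{q_m} (12.20 + 1.52q) dq = 12.20×4.4084 + ½×1.52×4.4084² = 68.5523.

$68.55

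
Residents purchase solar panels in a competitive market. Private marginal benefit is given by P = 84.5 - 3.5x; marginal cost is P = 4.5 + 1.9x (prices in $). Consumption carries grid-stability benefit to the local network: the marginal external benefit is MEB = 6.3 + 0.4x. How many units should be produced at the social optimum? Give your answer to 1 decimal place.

Social marginal benefit = demand + MEB = 90.8 - 3.1x.
Set SMB = MC: 90.8 - 3.1x = 4.5 + 1.9x → x* = 17.2600.

x* = 17.3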